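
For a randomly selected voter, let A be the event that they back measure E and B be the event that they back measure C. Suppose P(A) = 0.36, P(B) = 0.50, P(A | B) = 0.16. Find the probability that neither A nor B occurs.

P(A ∩ B) = P(B)·P(A|B) = 0.50 × 0.16 = 0.08
P(A ∪ B) = 0.36 + 0.50 − 0.08 = 0.78
P(none) = 1 − 0.78 = 0.22

0.22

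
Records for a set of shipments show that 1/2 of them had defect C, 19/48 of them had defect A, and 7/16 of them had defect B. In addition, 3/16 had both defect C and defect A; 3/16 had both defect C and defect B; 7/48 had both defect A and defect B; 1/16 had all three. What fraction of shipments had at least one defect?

7/8

Using inclusion–exclusion:
P(at least one) = 1/2 + 19/48 + 7/16 − 3/16 − 3/16 − 7/48 + 1/16 = 7/8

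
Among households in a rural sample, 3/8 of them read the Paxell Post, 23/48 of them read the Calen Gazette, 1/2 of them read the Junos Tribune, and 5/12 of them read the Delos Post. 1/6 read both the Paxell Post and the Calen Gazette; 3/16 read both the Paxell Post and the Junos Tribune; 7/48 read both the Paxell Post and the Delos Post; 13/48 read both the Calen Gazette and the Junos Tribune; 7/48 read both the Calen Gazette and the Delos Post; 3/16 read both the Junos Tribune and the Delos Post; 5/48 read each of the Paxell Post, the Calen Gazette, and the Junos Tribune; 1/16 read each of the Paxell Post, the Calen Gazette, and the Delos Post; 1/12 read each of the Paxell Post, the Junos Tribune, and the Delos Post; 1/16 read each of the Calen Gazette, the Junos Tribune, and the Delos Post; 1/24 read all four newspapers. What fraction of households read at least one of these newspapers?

P(at least one) = 3/8 + 23/48 + 1/2 + 5/12 − 1/6 − 3/16 − 7/48 − 13/48 − 7/48 − 3/16 + 5/48 + 1/16 + 1/12 + 1/16 − 1/24 = 15/16

15/16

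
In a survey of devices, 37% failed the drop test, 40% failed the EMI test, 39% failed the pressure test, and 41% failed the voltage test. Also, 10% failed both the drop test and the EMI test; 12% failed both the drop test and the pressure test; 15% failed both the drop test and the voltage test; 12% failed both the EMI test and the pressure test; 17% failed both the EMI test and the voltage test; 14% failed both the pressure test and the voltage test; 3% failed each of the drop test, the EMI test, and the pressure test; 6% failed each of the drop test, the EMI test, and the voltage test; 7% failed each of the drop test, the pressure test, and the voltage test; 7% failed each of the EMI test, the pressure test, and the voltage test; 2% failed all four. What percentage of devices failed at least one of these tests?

98%

Apply inclusion-exclusion:
P(≥1) = 37 + 40 + 39 + 41 − 10 − 12 − 15 − 12 − 17 − 14 + 3 + 6 + 7 + 7 − 2 = 98%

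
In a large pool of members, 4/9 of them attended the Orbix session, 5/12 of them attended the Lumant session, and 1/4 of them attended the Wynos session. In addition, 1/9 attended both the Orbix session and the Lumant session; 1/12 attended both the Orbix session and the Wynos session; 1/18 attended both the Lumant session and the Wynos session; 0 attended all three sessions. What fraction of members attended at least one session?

P(≥1) = 4/9 + 5/12 + 1/4 − 1/9 − 1/12 − 1/18 + 0 = 31/36

31/36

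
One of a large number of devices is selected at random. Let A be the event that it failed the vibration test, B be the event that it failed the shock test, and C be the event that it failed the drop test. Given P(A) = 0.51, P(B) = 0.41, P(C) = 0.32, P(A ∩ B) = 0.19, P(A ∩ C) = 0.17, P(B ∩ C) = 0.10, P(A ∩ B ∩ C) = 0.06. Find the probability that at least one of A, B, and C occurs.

By inclusion–exclusion:
P(A ∪ B ∪ C) = 0.51 + 0.41 + 0.32 − 0.19 − 0.17 − 0.10 + 0.06 = 0.84

0.84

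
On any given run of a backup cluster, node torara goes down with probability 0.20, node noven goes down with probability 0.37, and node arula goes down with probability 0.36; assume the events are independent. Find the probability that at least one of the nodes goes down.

Since the events are independent, P(none) is the product of the individual non-occurrence probabilities.
P(none) = (1 − 0.20) × (1 − 0.37) × (1 − 0.36) = 0.80 × 0.63 × 0.64 = 0.32256
P(at least one) = 1 − 0.32256 = 0.67744

0.67744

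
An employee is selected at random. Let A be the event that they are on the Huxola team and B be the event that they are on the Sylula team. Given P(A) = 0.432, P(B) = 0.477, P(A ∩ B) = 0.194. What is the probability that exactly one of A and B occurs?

0.521

By inclusion–exclusion (exactly-one form):
P(exactly one) = 0.432 + 0.477 − 2·0.194 = 0.521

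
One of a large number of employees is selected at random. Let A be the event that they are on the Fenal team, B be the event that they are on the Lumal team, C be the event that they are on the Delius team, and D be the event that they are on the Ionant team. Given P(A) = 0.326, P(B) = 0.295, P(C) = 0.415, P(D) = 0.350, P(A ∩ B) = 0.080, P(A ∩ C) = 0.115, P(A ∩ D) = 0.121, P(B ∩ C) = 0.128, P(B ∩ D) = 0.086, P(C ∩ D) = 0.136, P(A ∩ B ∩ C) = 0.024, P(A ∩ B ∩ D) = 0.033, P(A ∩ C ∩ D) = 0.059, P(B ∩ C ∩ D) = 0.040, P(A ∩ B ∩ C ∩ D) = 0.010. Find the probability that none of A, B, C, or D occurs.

0.134

Apply inclusion-exclusion:
P(A ∪ B ∪ C ∪ D) = 0.326 + 0.295 + 0.415 + 0.350 − 0.080 − 0.115 − 0.121 − 0.128 − 0.086 − 0.136 + 0.024 + 0.033 + 0.059 + 0.040 − 0.010 = 0.866
P(none) = 1 − 0.866 = 0.134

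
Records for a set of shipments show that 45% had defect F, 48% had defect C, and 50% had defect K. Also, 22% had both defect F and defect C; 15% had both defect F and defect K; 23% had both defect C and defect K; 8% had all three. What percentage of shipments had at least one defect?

91%

P(union) = 45 + 48 + 50 − 22 − 15 − 23 + 8 = 91%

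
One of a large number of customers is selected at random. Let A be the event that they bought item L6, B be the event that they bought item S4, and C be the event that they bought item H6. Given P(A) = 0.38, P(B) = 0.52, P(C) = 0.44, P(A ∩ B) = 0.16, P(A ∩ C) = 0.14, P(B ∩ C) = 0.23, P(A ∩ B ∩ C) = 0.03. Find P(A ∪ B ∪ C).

0.84

Using inclusion–exclusion:
P(A ∪ B ∪ C) = 0.38 + 0.52 + 0.44 − 0.16 − 0.14 − 0.23 + 0.03 = 0.84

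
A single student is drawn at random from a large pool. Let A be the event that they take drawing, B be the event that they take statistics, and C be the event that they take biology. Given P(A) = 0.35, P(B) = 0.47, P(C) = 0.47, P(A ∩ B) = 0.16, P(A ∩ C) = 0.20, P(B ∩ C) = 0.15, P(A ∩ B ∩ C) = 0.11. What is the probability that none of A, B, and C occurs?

Apply inclusion-exclusion:
P(A ∪ B ∪ C) = 0.35 + 0.47 + 0.47 − 0.16 − 0.20 − 0.15 + 0.11 = 0.89
P(none) = 1 − 0.89 = 0.11

0.11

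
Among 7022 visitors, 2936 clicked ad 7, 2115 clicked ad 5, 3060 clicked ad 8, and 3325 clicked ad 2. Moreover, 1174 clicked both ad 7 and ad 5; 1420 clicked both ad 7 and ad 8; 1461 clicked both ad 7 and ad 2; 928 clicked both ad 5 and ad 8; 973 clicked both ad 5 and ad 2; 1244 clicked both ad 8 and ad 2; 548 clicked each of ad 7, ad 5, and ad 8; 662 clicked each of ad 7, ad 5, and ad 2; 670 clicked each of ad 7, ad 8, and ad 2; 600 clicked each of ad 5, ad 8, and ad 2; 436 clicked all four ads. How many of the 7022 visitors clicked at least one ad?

6280

By inclusion-exclusion,
|at least one| = 2936 + 2115 + 3060 + 3325 − 1174 − 1420 − 1461 − 928 − 973 − 1244 + 548 + 662 + 670 + 600 − 436 = 6280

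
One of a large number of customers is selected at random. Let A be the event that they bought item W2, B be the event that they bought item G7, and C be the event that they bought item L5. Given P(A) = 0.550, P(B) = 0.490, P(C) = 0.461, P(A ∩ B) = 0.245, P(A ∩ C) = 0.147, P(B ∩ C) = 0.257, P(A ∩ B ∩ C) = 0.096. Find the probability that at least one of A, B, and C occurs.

P(A ∪ B ∪ C) = 0.550 + 0.490 + 0.461 − 0.245 − 0.147 − 0.257 + 0.096 = 0.948

0.948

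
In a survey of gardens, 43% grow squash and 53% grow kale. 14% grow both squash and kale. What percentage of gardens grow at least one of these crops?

82%

P(≥1) = 43 + 53 − 14 = 82%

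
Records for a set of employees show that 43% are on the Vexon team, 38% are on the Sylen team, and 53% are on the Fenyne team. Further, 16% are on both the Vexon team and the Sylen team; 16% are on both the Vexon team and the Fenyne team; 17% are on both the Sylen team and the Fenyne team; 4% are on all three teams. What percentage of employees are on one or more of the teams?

89%

Apply inclusion-exclusion:
P(union) = 43 + 38 + 53 − 16 − 16 − 17 + 4 = 89%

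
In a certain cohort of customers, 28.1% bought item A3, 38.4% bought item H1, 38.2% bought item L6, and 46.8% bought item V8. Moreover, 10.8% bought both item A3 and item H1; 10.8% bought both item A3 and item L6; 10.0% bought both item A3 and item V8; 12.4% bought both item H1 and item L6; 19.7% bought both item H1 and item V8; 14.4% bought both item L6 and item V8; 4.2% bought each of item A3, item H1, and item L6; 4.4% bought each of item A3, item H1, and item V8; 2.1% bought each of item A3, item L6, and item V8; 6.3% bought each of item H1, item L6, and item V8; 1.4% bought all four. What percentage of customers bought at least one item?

89.0%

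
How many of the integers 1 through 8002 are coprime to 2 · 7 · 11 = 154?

3117

floor(8002/2) + floor(8002/7) + floor(8002/11) − floor(8002/14) − floor(8002/22) − floor(8002/77) + floor(8002/154) = 4001 + 1143 + 727 − 571 − 363 − 103 + 51 = 4885
8002 − 4885 = 3117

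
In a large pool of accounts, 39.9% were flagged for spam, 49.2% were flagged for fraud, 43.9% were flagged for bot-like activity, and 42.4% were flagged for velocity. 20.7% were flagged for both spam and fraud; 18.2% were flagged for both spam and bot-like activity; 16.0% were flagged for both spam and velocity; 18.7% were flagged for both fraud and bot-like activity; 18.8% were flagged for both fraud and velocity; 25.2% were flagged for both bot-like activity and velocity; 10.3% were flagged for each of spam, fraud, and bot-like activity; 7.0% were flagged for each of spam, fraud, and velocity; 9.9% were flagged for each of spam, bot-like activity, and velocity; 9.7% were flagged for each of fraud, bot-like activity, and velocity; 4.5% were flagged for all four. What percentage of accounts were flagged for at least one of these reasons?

90.2%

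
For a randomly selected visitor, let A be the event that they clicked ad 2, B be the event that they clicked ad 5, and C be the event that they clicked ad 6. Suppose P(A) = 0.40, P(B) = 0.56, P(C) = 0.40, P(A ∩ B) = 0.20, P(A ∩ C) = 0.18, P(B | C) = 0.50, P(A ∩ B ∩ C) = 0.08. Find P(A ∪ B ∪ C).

P(B ∩ C) = P(C)·P(B|C) = 0.40 × 0.50 = 0.20
By inclusion–exclusion:
P(A ∪ B ∪ C) = 0.40 + 0.56 + 0.40 − 0.20 − 0.18 − 0.20 + 0.08 = 0.86

0.86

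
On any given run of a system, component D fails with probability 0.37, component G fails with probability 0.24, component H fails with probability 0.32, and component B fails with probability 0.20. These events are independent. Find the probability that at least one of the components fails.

Independence gives P(none) = ∏(1 − pᵢ).
P(none) = (1 − 0.37) × (1 − 0.24) × (1 − 0.32) × (1 − 0.20) = 0.63 × 0.76 × 0.68 × 0.80 = 0.2604672
P(at least one) = 1 − 0.2604672 = 0.7395328

0.7395328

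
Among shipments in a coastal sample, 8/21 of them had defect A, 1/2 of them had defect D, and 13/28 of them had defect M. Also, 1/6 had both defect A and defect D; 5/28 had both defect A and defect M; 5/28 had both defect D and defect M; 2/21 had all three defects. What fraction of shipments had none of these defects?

By inclusion-exclusion,
P(at least one) = 8/21 + 1/2 + 13/28 − 1/6 − 5/28 − 5/28 + 2/21 = 11/12
P(none) = 1 − 11/12 = 1/12

1/12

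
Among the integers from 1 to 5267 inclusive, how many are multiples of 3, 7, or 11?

By inclusion-exclusion,
⌊5267/3⌋ + ⌊5267/7⌋ + ⌊5267/11⌋ − ⌊5267/21⌋ − ⌊5267/33⌋ − ⌊5267/77⌋ + ⌊5267/231⌋ = 1755 + 752 + 478 − 250 − 159 − 68 + 22 = 2530

2530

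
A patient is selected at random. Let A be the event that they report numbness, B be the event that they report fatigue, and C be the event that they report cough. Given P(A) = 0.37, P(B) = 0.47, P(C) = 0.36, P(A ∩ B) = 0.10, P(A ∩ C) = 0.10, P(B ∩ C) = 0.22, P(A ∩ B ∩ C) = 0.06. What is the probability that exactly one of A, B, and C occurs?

0.54

P(exactly one) = 0.37 + 0.47 + 0.36 − 2·0.10 − 2·0.10 − 2·0.22 + 3·0.06 = 0.54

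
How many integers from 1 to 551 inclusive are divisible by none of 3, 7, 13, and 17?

183 + 78 + 42 + 32 − 26 − 14 − 10 − 6 − 4 − 2 + 2 + 1 + 0 + 0 − 0 = 276
551 − 276 = 275

275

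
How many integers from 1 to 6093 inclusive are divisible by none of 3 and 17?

Apply inclusion-exclusion:
⌊6093/3⌋ + ⌊6093/17⌋ − ⌊6093/51⌋ = 2031 + 358 − 119 = 2270
6093 − 2270 = 3823

3823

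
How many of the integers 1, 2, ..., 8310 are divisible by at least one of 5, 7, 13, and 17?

Using inclusion–exclusion:
1662 + 1187 + 639 + 488 − 237 − 127 − 97 − 91 − 69 − 37 + 18 + 13 + 7 + 5 − 1 = 3360

3360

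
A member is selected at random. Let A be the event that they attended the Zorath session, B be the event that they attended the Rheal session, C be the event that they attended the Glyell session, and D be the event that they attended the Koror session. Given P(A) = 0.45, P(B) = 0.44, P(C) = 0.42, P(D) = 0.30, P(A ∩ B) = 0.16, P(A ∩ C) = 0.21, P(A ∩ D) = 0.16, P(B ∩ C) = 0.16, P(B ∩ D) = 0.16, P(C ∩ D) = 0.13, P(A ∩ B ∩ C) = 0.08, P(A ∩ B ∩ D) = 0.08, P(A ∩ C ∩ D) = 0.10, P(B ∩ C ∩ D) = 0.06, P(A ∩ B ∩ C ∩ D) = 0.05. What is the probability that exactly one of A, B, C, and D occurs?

Using the inclusion–exclusion count for exactly one event:
P(exactly one) = 0.45 + 0.44 + 0.42 + 0.30 − 2·0.16 − 2·0.21 − 2·0.16 − 2·0.16 − 2·0.16 − 2·0.13 + 3·0.08 + 3·0.08 + 3·0.10 + 3·0.06 − 4·0.05 = 0.41

0.41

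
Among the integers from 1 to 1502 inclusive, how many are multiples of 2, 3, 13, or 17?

1067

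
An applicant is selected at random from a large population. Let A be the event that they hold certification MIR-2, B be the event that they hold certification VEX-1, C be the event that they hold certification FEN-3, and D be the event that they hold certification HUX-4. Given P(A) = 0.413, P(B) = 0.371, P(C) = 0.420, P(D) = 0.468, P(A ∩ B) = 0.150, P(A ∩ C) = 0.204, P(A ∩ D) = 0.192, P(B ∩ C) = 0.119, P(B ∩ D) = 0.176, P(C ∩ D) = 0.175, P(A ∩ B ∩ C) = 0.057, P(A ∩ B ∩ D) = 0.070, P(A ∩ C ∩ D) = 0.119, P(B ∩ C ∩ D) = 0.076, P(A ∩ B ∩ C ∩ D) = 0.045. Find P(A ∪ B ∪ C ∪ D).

0.933

By inclusion–exclusion:
P(A ∪ B ∪ C ∪ D) = 0.413 + 0.371 + 0.420 + 0.468 − 0.150 − 0.204 − 0.192 − 0.119 − 0.176 − 0.175 + 0.057 + 0.070 + 0.119 + 0.076 − 0.045 = 0.933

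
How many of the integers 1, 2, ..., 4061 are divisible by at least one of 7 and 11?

897

By inclusion–exclusion:
580 + 369 − 52 = 897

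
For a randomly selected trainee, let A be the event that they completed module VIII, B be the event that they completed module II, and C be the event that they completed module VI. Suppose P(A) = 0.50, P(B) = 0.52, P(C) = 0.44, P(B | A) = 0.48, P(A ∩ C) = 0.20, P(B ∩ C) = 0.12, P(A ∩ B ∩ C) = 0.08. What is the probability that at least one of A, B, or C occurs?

0.98

P(A ∩ B) = P(A)·P(B|A) = 0.50 × 0.48 = 0.24
By inclusion–exclusion:
P(A ∪ B ∪ C) = 0.50 + 0.52 + 0.44 − 0.24 − 0.20 − 0.12 + 0.08 = 0.98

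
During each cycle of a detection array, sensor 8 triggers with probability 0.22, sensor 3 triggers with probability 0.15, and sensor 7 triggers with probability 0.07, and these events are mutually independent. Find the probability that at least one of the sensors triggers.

P(none) = (1 − 0.22) × (1 − 0.15) × (1 − 0.07) = 0.78 × 0.85 × 0.93 = 0.61659
P(at least one) = 1 − 0.61659 = 0.38341

0.38341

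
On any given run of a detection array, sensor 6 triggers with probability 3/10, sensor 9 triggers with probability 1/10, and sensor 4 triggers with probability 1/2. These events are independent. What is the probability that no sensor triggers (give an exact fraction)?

63/200

P(none) = (1 − 3/10) × (1 − 1/10) × (1 − 1/2) = 7/10 × 9/10 × 1/2 = 63/200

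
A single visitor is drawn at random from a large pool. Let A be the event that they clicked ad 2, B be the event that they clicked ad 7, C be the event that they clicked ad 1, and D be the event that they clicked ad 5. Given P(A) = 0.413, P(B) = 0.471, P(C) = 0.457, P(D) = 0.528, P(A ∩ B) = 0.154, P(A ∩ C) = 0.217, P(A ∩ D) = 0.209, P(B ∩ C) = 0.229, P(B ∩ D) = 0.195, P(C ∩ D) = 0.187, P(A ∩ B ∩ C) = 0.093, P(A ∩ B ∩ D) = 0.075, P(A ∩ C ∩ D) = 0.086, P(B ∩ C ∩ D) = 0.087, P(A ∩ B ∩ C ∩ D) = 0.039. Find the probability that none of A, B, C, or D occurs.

By inclusion–exclusion:
P(A ∪ B ∪ C ∪ D) = 0.413 + 0.471 + 0.457 + 0.528 − 0.154 − 0.217 − 0.209 − 0.229 − 0.195 − 0.187 + 0.093 + 0.075 + 0.086 + 0.087 − 0.039 = 0.980
P(none) = 1 − 0.980 = 0.020

0.020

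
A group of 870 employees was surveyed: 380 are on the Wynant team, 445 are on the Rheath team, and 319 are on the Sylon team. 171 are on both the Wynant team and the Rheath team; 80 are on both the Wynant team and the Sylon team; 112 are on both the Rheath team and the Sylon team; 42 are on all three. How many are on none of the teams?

|union| = 380 + 445 + 319 − 171 − 80 − 112 + 42 = 823
None: 870 − 823 = 47

47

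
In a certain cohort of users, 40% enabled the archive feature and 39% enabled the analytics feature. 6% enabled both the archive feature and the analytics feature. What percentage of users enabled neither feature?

27%

P(≥1) = 40 + 39 − 6 = 73%
P(none) = 100% − 73% = 27%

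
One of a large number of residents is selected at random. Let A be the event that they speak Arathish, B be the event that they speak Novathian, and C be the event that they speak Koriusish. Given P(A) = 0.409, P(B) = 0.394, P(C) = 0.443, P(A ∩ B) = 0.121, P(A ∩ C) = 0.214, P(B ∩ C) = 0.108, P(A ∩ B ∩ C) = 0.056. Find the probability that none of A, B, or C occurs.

0.141

By inclusion–exclusion:
P(A ∪ B ∪ C) = 0.409 + 0.394 + 0.443 − 0.121 − 0.214 − 0.108 + 0.056 = 0.859
P(none) = 1 − 0.859 = 0.141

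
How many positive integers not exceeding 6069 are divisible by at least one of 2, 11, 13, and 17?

3672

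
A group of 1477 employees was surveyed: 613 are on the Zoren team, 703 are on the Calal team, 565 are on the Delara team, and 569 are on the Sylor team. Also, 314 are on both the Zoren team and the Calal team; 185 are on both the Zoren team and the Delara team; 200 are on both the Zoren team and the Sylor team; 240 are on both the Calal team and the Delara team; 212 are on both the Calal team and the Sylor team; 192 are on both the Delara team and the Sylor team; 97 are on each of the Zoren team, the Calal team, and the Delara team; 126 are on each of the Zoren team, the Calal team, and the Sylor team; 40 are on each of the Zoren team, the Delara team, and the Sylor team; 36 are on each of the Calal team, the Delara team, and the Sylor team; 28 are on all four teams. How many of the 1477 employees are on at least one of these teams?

N(≥1) = 613 + 703 + 565 + 569 − 314 − 185 − 200 − 240 − 212 − 192 + 97 + 126 + 40 + 36 − 28 = 1378

1378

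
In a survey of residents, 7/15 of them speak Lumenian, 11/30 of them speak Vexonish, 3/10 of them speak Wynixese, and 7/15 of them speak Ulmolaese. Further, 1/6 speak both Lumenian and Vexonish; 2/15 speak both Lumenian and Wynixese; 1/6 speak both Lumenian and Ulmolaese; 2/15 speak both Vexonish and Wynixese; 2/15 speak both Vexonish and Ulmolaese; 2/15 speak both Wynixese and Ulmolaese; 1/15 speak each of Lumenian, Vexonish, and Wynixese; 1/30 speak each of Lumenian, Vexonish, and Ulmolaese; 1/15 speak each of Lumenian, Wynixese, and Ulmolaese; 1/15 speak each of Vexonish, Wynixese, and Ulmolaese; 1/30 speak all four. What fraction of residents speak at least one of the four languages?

Inclusion–exclusion gives
P(at least one) = 7/15 + 11/30 + 3/10 + 7/15 − 1/6 − 2/15 − 1/6 − 2/15 − 2/15 − 2/15 + 1/15 + 1/30 + 1/15 + 1/15 − 1/30 = 14/15

14/15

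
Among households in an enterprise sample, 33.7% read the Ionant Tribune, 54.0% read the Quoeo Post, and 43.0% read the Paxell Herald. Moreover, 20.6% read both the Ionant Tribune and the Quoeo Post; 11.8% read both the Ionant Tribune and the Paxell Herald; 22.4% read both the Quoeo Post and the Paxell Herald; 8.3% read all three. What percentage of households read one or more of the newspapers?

84.2%

Apply inclusion-exclusion:
P(union) = 33.7 + 54.0 + 43.0 − 20.6 − 11.8 − 22.4 + 8.3 = 84.2%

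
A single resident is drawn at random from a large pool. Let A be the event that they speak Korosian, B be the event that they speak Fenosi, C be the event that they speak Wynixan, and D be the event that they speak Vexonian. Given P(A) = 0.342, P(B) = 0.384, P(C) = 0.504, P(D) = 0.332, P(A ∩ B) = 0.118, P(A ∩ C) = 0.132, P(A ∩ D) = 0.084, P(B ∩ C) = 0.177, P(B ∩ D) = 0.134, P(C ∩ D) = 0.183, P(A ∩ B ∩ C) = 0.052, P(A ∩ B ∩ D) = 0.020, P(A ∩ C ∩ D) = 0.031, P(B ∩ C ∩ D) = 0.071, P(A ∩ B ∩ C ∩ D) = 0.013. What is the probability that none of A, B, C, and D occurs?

0.105

P(A ∪ B ∪ C ∪ D) = 0.342 + 0.384 + 0.504 + 0.332 − 0.118 − 0.132 − 0.084 − 0.177 − 0.134 − 0.183 + 0.052 + 0.020 + 0.031 + 0.071 − 0.013 = 0.895
P(none) = 1 − 0.895 = 0.105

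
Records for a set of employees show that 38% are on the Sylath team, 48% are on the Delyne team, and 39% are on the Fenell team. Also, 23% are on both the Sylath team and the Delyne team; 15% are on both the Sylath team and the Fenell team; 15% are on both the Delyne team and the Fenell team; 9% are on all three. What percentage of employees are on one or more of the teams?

81%

Using inclusion–exclusion:
P(≥1) = 38 + 48 + 39 − 23 − 15 − 15 + 9 = 81%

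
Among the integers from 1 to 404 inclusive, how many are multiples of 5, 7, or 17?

142

Using inclusion–exclusion:
⌊404/5⌋ + ⌊404/7⌋ + ⌊404/17⌋ − ⌊404/35⌋ − ⌊404/85⌋ − ⌊404/119⌋ + ⌊404/595⌋ = 80 + 57 + 23 − 11 − 4 − 3 + 0 = 142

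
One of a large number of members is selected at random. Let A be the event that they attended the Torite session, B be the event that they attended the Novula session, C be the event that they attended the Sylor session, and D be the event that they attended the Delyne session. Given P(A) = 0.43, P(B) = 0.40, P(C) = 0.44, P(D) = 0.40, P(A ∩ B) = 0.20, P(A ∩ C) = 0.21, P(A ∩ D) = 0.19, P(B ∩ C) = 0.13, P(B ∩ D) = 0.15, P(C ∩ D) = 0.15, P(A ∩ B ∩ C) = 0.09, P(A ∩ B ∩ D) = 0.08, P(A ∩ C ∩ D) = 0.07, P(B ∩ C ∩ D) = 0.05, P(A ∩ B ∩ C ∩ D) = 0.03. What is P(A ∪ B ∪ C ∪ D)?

P(A ∪ B ∪ C ∪ D) = 0.43 + 0.40 + 0.44 + 0.40 − 0.20 − 0.21 − 0.19 − 0.13 − 0.15 − 0.15 + 0.09 + 0.08 + 0.07 + 0.05 − 0.03 = 0.90

0.90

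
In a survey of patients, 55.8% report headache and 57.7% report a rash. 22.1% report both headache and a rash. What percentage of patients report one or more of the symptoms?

Inclusion–exclusion gives
P(union) = 55.8 + 57.7 − 22.1 = 91.4%

91.4%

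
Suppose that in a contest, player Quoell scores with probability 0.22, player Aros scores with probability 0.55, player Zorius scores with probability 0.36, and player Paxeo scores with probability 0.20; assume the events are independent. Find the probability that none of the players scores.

0.179712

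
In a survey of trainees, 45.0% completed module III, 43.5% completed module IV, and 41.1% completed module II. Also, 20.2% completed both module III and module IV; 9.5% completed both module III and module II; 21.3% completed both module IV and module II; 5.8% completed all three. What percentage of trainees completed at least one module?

84.4%

Inclusion–exclusion gives
P(union) = 45.0 + 43.5 + 41.1 − 20.2 − 9.5 − 21.3 + 5.8 = 84.4%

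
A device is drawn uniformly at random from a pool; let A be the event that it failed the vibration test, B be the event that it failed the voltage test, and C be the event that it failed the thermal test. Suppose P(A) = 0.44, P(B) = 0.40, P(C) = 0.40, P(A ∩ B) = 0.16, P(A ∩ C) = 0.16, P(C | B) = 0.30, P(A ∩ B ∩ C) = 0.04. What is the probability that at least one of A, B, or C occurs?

P(B ∩ C) = P(B)·P(C|B) = 0.40 × 0.30 = 0.12
P(A ∪ B ∪ C) = 0.44 + 0.40 + 0.40 − 0.16 − 0.16 − 0.12 + 0.04 = 0.84

0.84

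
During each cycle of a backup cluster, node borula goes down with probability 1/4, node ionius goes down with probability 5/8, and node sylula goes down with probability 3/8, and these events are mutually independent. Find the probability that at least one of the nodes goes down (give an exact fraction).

211/256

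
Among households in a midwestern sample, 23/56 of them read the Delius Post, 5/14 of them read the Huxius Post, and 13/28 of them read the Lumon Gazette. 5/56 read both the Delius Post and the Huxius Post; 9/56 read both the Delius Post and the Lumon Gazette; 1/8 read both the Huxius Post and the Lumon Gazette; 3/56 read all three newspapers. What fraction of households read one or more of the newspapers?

51/56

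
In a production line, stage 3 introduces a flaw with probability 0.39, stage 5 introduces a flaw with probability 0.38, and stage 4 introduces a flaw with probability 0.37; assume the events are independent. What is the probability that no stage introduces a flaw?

P(none) = (1 − 0.39) × (1 − 0.38) × (1 − 0.37) = 0.61 × 0.62 × 0.63 = 0.238266

0.238266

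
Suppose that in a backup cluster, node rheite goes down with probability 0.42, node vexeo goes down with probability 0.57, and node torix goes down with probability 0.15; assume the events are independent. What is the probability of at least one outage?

0.78801

Since the events are independent, P(none) is the product of the individual non-occurrence probabilities.
P(none) = (1 − 0.42) × (1 − 0.57) × (1 − 0.15) = 0.58 × 0.43 × 0.85 = 0.21199
P(at least one) = 1 − 0.21199 = 0.78801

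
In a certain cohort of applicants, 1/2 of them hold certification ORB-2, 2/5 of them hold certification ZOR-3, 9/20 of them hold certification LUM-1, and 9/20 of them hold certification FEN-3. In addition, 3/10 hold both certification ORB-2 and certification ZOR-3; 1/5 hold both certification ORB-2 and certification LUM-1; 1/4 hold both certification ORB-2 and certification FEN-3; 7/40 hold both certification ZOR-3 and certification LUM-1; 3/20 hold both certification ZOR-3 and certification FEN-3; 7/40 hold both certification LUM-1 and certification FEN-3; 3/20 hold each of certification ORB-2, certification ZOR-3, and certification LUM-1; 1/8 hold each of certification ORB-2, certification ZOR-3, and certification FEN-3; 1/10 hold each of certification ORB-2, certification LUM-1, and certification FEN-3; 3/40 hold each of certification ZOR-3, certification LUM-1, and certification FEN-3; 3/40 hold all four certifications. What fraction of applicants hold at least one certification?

37/40

By inclusion–exclusion:
P(≥1) = 1/2 + 2/5 + 9/20 + 9/20 − 3/10 − 1/5 − 1/4 − 7/40 − 3/20 − 7/40 + 3/20 + 1/8 + 1/10 + 3/40 − 3/40 = 37/40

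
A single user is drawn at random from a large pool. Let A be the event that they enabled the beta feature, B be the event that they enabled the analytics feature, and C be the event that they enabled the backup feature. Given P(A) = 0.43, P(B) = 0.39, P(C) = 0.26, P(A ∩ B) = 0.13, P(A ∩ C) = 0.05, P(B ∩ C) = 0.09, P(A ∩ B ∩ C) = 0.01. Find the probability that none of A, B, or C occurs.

Inclusion–exclusion gives
P(A ∪ B ∪ C) = 0.43 + 0.39 + 0.26 − 0.13 − 0.05 − 0.09 + 0.01 = 0.82
P(none) = 1 − 0.82 = 0.18

0.18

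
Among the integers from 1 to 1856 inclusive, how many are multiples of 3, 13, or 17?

780

Apply inclusion-exclusion:
floor(1856/3) + floor(1856/13) + floor(1856/17) − floor(1856/39) − floor(1856/51) − floor(1856/221) + floor(1856/663) = 618 + 142 + 109 − 47 − 36 − 8 + 2 = 780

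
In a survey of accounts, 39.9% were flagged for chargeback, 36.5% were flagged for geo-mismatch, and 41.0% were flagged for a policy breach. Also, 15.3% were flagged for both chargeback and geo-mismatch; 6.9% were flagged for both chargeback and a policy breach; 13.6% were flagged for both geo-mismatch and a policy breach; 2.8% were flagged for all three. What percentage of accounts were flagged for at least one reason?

P(≥1) = 39.9 + 36.5 + 41.0 − 15.3 − 6.9 − 13.6 + 2.8 = 84.4%

84.4%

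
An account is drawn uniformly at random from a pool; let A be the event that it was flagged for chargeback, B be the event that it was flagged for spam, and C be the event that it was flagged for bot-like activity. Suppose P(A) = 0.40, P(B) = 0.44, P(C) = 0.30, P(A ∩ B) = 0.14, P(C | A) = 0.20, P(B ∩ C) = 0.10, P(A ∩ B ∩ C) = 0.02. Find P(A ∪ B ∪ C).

P(A ∩ C) = P(A)·P(C|A) = 0.40 × 0.20 = 0.08
Apply inclusion-exclusion:
P(A ∪ B ∪ C) = 0.40 + 0.44 + 0.30 − 0.14 − 0.08 − 0.10 + 0.02 = 0.84

0.84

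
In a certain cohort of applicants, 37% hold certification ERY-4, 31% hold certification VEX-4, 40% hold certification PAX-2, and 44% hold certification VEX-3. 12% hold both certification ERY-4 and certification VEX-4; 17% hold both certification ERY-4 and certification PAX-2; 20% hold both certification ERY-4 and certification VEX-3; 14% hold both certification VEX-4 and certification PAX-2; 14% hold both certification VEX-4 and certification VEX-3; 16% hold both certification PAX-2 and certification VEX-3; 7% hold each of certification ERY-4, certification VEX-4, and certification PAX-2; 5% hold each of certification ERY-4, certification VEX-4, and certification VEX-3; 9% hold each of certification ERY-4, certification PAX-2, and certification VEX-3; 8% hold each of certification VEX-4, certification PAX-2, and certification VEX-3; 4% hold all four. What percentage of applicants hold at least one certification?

P(at least one) = 37 + 31 + 40 + 44 − 12 − 17 − 20 − 14 − 14 − 16 + 7 + 5 + 9 + 8 − 4 = 84%

84%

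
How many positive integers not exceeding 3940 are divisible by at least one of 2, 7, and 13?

1970 + 562 + 303 − 281 − 151 − 43 + 21 = 2381

2381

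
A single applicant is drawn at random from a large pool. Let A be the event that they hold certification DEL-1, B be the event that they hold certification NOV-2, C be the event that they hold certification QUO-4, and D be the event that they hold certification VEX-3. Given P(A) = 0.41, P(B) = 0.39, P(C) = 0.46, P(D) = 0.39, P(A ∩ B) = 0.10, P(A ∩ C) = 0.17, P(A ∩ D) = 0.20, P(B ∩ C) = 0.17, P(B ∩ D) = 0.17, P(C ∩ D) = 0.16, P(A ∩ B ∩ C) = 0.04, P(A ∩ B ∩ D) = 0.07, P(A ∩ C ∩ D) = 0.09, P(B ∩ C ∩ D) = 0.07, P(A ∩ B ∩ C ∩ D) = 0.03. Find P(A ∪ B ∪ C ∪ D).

0.92

By inclusion-exclusion,
P(A ∪ B ∪ C ∪ D) = 0.41 + 0.39 + 0.46 + 0.39 − 0.10 − 0.17 − 0.20 − 0.17 − 0.17 − 0.16 + 0.04 + 0.07 + 0.09 + 0.07 − 0.03 = 0.92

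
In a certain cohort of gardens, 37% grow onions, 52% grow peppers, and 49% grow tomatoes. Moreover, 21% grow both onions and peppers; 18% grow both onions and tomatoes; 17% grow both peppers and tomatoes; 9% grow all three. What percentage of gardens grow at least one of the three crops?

By inclusion-exclusion,
P(union) = 37 + 52 + 49 − 21 − 18 − 17 + 9 = 91%

91%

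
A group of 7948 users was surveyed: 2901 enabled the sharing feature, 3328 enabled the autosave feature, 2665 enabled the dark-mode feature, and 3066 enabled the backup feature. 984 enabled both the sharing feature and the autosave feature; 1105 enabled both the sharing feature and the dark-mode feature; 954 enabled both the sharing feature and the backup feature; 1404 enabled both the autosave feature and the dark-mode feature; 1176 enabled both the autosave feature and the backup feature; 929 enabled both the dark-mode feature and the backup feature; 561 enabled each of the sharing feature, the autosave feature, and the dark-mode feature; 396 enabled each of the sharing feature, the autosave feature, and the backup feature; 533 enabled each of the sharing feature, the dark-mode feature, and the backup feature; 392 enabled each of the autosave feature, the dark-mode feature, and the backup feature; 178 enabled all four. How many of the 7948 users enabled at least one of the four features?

7112

Using inclusion–exclusion:
|union| = 2901 + 3328 + 2665 + 3066 − 984 − 1105 − 954 − 1404 − 1176 − 929 + 561 + 396 + 533 + 392 − 178 = 7112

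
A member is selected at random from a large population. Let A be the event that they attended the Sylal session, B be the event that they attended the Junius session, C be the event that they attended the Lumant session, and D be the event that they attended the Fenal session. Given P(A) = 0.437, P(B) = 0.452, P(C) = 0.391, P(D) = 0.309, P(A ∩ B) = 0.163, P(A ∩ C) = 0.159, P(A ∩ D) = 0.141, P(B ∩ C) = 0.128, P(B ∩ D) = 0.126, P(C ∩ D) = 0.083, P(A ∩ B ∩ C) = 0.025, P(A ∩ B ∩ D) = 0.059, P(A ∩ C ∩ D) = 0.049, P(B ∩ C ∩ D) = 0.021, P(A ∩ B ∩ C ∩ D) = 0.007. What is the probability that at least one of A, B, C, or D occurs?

By inclusion–exclusion:
P(A ∪ B ∪ C ∪ D) = 0.437 + 0.452 + 0.391 + 0.309 − 0.163 − 0.159 − 0.141 − 0.128 − 0.126 − 0.083 + 0.025 + 0.059 + 0.049 + 0.021 − 0.007 = 0.936

0.936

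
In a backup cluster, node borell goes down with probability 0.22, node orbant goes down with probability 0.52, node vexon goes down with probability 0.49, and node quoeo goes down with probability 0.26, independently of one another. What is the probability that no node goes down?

0.14129856

Since the events are independent, P(none) is the product of the individual non-occurrence probabilities.
P(none) = (1 − 0.22) × (1 − 0.52) × (1 − 0.49) × (1 − 0.26) = 0.78 × 0.48 × 0.51 × 0.74 = 0.14129856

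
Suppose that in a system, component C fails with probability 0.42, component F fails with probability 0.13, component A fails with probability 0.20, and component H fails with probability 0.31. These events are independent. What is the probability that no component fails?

P(none) = (1 − 0.42) × (1 − 0.13) × (1 − 0.20) × (1 − 0.31) = 0.58 × 0.87 × 0.80 × 0.69 = 0.2785392

0.2785392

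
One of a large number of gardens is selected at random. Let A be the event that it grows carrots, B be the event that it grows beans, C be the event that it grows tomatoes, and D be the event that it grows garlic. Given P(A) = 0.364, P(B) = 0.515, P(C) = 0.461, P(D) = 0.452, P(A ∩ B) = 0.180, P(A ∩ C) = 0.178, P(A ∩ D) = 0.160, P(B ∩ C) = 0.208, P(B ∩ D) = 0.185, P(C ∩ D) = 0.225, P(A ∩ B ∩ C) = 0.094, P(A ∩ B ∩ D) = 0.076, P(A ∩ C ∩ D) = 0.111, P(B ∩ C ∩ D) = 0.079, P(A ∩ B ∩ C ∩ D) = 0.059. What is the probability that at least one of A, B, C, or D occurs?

Apply inclusion-exclusion:
P(A ∪ B ∪ C ∪ D) = 0.364 + 0.515 + 0.461 + 0.452 − 0.180 − 0.178 − 0.160 − 0.208 − 0.185 − 0.225 + 0.094 + 0.076 + 0.111 + 0.079 − 0.059 = 0.957

0.957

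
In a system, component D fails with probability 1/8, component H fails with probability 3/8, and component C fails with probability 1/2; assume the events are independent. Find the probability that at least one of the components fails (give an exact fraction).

93/128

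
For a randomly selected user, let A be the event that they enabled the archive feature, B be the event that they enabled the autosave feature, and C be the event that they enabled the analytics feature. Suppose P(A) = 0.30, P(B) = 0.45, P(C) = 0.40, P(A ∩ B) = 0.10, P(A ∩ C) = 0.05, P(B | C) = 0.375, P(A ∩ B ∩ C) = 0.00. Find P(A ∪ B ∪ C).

0.85

P(B ∩ C) = P(C)·P(B|C) = 0.40 × 0.375 = 0.15
By inclusion–exclusion:
P(A ∪ B ∪ C) = 0.30 + 0.45 + 0.40 − 0.10 − 0.05 − 0.15 + 0.00 = 0.85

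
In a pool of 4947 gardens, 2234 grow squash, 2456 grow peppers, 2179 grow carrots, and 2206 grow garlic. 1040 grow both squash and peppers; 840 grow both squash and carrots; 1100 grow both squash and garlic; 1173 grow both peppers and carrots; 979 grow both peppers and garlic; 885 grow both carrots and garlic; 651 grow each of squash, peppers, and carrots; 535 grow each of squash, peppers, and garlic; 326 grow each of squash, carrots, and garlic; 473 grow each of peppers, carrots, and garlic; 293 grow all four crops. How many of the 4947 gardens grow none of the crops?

|union| = 2234 + 2456 + 2179 + 2206 − 1040 − 840 − 1100 − 1173 − 979 − 885 + 651 + 535 + 326 + 473 − 293 = 4750
None: 4947 − 4750 = 197

197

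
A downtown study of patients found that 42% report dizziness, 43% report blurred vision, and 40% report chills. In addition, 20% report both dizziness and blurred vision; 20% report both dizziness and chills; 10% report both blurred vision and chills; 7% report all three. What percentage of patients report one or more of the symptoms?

P(at least one) = 42 + 43 + 40 − 20 − 20 − 10 + 7 = 82%

82%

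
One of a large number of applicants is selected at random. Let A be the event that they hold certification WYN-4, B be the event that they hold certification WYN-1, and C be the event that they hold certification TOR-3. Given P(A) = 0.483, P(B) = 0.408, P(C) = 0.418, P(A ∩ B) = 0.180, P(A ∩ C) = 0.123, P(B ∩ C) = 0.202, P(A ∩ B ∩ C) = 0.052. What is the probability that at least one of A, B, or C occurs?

By inclusion–exclusion:
P(A ∪ B ∪ C) = 0.483 + 0.408 + 0.418 − 0.180 − 0.123 − 0.202 + 0.052 = 0.856

0.856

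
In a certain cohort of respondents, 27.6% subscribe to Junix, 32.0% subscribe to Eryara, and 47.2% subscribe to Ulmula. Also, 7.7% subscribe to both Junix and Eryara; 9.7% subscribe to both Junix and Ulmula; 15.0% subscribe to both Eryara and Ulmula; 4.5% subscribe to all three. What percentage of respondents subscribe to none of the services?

21.1%

Using inclusion–exclusion:
P(≥1) = 27.6 + 32.0 + 47.2 − 7.7 − 9.7 − 15.0 + 4.5 = 78.9%
P(none) = 100% − 78.9% = 21.1%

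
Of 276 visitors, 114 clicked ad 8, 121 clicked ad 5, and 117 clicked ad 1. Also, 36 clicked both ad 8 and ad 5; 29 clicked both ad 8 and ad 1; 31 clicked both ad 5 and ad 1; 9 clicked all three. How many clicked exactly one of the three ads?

|exactly one| = 114 + 121 + 117 − 2·36 − 2·29 − 2·31 + 3·9 = 187

187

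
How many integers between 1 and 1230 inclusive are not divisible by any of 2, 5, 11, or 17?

420

Using inclusion–exclusion:
⌊1230/2⌋ + ⌊1230/5⌋ + ⌊1230/11⌋ + ⌊1230/17⌋ − ⌊1230/10⌋ − ⌊1230/22⌋ − ⌊1230/34⌋ − ⌊1230/55⌋ − ⌊1230/85⌋ − ⌊1230/187⌋ + ⌊1230/110⌋ + ⌊1230/170⌋ + ⌊1230/374⌋ + ⌊1230/935⌋ − ⌊1230/1870⌋ = 615 + 246 + 111 + 72 − 123 − 55 − 36 − 22 − 14 − 6 + 11 + 7 + 3 + 1 − 0 = 810
1230 − 810 = 420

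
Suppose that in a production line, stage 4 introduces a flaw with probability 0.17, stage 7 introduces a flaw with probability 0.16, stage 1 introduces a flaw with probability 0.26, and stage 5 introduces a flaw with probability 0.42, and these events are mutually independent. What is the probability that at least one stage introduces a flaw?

0.70076176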